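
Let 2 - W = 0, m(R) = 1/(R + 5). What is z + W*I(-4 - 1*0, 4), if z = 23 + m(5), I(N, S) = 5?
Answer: 331/10 ≈ 33.100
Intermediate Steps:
m(R) = 1/(5 + R)
W = 2 (W = 2 - 1*0 = 2 + 0 = 2)
z = 231/10 (z = 23 + 1/(5 + 5) = 23 + 1/10 = 23 + ⅒ = 231/10 ≈ 23.100)
z + W*I(-4 - 1*0, 4) = 231/10 + 2*5 = 231/10 + 10 = 331/10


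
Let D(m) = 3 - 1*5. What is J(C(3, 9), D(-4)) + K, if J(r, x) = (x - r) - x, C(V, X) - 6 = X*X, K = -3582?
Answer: -3669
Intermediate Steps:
C(V, X) = 6 + X² (C(V, X) = 6 + X*X = 6 + X²)
D(m) = -2 (D(m) = 3 - 5 = -2)
J(r, x) = -r
J(C(3, 9), D(-4)) + K = -(6 + 9²) - 3582 = -(6 + 81) - 3582 = -1*87 - 3582 = -87 - 3582 = -3669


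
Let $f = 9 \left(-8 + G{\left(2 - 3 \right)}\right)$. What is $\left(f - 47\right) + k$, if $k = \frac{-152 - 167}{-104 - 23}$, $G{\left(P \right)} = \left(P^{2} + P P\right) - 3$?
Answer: $- \frac{15937}{127} \approx -125.49$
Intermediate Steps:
$G{\left(P \right)} = -3 + 2 P^{2}$ ($G{\left(P \right)} = \left(P^{2} + P^{2}\right) - 3 = 2 P^{2} - 3 = -3 + 2 P^{2}$)
$k = \frac{319}{127}$ ($k = - \frac{319}{-127} = \left(-319\right) \left(- \frac{1}{127}\right) = \frac{319}{127} \approx 2.5118$)
$f = -81$ ($f = 9 \left(-8 - \left(3 - 2 \left(2 - 3\right)^{2}\right)\right) = 9 \left(-8 - \left(3 - 2 \left(-1\right)^{2}\right)\right) = 9 \left(-8 + \left(-3 + 2 \cdot 1\right)\right) = 9 \left(-8 + \left(-3 + 2\right)\right) = 9 \left(-8 - 1\right) = 9 \left(-9\right) = -81$)
$\left(f - 47\right) + k = \left(-81 - 47\right) + \frac{319}{127} = -128 + \frac{319}{127} = - \frac{15937}{127}$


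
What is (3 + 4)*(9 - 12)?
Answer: -21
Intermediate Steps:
(3 + 4)*(9 - 12) = 7*(-3) = -21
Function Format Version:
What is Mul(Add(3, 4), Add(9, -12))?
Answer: -21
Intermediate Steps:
Mul(Add(3, 4), Add(9, -12)) = Mul(7, -3) = -21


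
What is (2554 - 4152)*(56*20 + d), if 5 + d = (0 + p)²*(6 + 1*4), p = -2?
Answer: -1845690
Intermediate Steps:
d = 35 (d = -5 + (0 - 2)²*(6 + 1*4) = -5 + (-2)²*(6 + 4) = -5 + 4*10 = -5 + 40 = 35)
(2554 - 4152)*(56*20 + d) = (2554 - 4152)*(56*20 + 35) = -1598*(1120 + 35) = -1598*1155 = -1845690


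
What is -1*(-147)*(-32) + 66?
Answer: -4638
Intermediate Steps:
-1*(-147)*(-32) + 66 = 147*(-32) + 66 = -4704 + 66 = -4638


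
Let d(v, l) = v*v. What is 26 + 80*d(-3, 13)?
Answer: 746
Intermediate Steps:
d(v, l) = v²
26 + 80*d(-3, 13) = 26 + 80*(-3)² = 26 + 80*9 = 26 + 720 = 746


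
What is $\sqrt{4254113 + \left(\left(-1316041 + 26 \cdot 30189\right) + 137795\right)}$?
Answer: $\sqrt{3860781} \approx 1964.9$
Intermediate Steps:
$\sqrt{4254113 + \left(\left(-1316041 + 26 \cdot 30189\right) + 137795\right)} = \sqrt{4254113 + \left(\left(-1316041 + 784914\right) + 137795\right)} = \sqrt{4254113 + \left(-531127 + 137795\right)} = \sqrt{4254113 - 393332} = \sqrt{3860781}$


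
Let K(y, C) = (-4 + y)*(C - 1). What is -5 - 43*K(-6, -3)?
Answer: -1725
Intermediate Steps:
K(y, C) = (-1 + C)*(-4 + y) (K(y, C) = (-4 + y)*(-1 + C) = (-1 + C)*(-4 + y))
-5 - 43*K(-6, -3) = -5 - 43*(4 - 1*(-6) - 4*(-3) - 3*(-6)) = -5 - 43*(4 + 6 + 12 + 18) = -5 - 43*40 = -5 - 1720 = -1725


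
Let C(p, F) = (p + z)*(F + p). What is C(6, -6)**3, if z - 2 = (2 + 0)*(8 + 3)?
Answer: 0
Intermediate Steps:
z = 24 (z = 2 + (2 + 0)*(8 + 3) = 2 + 2*11 = 2 + 22 = 24)
C(p, F) = (24 + p)*(F + p) (C(p, F) = (p + 24)*(F + p) = (24 + p)*(F + p))
C(6, -6)**3 = (6**2 + 24*(-6) + 24*6 - 6*6)**3 = (36 - 144 + 144 - 36)**3 = 0**3 = 0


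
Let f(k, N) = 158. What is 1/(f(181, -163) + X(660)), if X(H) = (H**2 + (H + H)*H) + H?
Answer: 1/1307618 ≈ 7.6475e-7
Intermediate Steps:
X(H) = H + 3*H**2 (X(H) = (H**2 + (2*H)*H) + H = (H**2 + 2*H**2) + H = 3*H**2 + H = H + 3*H**2)
1/(f(181, -163) + X(660)) = 1/(158 + 660*(1 + 3*660)) = 1/(158 + 660*(1 + 1980)) = 1/(158 + 660*1981) = 1/(158 + 1307460) = 1/1307618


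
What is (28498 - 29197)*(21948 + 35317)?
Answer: -40028235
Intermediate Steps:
(28498 - 29197)*(21948 + 35317) = -699*57265 = -40028235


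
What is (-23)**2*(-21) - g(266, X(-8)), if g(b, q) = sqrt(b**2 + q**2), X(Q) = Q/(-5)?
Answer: -11109 - 2*sqrt(442241)/5 ≈ -11375.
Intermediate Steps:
X(Q) = -Q/5 (X(Q) = Q*(-1/5) = -Q/5)
(-23)**2*(-21) - g(266, X(-8)) = (-23)**2*(-21) - sqrt(266**2 + (-1/5*(-8))**2) = 529*(-21) - sqrt(70756 + (8/5)**2) = -11109 - sqrt(70756 + 64/25) = -11109 - sqrt(1768964/25) = -11109 - 2*sqrt(442241)/5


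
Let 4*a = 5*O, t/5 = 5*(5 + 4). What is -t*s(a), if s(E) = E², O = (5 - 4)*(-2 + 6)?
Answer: -5625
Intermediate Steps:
O = 4 (O = 1*4 = 4)
t = 225 (t = 5*(5*(5 + 4)) = 5*(5*9) = 5*45 = 225)
a = 5 (a = (5*4)/4 = (¼)*20 = 5)
-t*s(a) = -225*5² = -225*25 = -1*5625 = -5625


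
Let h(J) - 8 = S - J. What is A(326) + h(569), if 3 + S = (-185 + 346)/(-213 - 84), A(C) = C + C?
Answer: 25975/297 ≈ 87.458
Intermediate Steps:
A(C) = 2*C
S = -1052/297 (S = -3 + (-185 + 346)/(-213 - 84) = -3 + 161/(-297) = -3 + 161*(-1/297) = -3 - 161/297 = -1052/297 ≈ -3.5421)
h(J) = 1324/297 - J (h(J) = 8 + (-1052/297 - J) = 1324/297 - J)
A(326) + h(569) = 2*326 + (1324/297 - 1*569) = 652 + (1324/297 - 569) = 652 - 167669/297 = 25975/297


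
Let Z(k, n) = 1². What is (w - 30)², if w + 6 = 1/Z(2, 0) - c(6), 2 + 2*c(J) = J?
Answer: 1369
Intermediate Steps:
c(J) = -1 + J/2
Z(k, n) = 1
w = -7 (w = -6 + (1/1 - (-1 + (½)*6)) = -6 + (1 - (-1 + 3)) = -6 + (1 - 1*2) = -6 + (1 - 2) = -6 - 1 = -7)
(w - 30)² = (-7 - 30)² = (-37)² = 1369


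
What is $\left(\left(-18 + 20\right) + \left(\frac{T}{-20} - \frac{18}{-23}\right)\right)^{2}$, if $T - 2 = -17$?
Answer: $\frac{105625}{8464} \approx 12.479$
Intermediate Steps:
$T = -15$ ($T = 2 - 17 = -15$)
$\left(\left(-18 + 20\right) + \left(\frac{T}{-20} - \frac{18}{-23}\right)\right)^{2} = \left(\left(-18 + 20\right) - \left(- \frac{18}{23} - \frac{3}{4}\right)\right)^{2} = \left(2 - - \frac{141}{92}\right)^{2} = \left(2 + \left(\frac{3}{4} + \frac{18}{23}\right)\right)^{2} = \left(2 + \frac{141}{92}\right)^{2} = \left(\frac{325}{92}\right)^{2} = \frac{105625}{8464}$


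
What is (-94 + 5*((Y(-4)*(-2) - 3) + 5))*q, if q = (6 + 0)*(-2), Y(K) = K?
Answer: 528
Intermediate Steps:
q = -12 (q = 6*(-2) = -12)
(-94 + 5*((Y(-4)*(-2) - 3) + 5))*q = (-94 + 5*((-4*(-2) - 3) + 5))*(-12) = (-94 + 5*((8 - 3) + 5))*(-12) = (-94 + 5*(5 + 5))*(-12) = (-94 + 5*10)*(-12) = (-94 + 50)*(-12) = -44*(-12) = 528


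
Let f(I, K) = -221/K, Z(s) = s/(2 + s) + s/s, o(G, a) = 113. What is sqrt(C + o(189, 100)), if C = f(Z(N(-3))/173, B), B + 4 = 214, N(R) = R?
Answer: sqrt(4936890)/210 ≈ 10.581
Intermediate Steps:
B = 210 (B = -4 + 214 = 210)
Z(s) = 1 + s/(2 + s) (Z(s) = s/(2 + s) + 1 = 1 + s/(2 + s))
C = -221/210 ≈ -1.0524
sqrt(C + o(189, 100)) = sqrt(-221/210 + 113) = sqrt(23509/210) = sqrt(4936890)/210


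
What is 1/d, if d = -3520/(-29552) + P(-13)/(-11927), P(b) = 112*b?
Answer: 22029169/5313172 ≈ 4.1461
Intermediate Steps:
d = 5313172/22029169 (d = -3520/(-29552) + (112*(-13))/(-11927) = -3520*(-1/29552) - 1456*(-1/11927) = 220/1847 + 1456/11927 = 5313172/22029169 ≈ 0.24119)
1/d = 1/(5313172/22029169) = 22029169/5313172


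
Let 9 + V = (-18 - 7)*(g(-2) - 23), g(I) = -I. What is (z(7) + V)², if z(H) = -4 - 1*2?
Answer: 260100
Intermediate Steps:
V = 516 (V = -9 + (-18 - 7)*(-1*(-2) - 23) = -9 - 25*(2 - 23) = -9 - 25*(-21) = -9 + 525 = 516)
z(H) = -6 (z(H) = -4 - 2 = -6)
(z(7) + V)² = (-6 + 516)² = 510² = 260100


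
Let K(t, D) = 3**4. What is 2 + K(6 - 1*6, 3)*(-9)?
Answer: -727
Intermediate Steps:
K(t, D) = 81
2 + K(6 - 1*6, 3)*(-9) = 2 + 81*(-9) = 2 - 729 = -727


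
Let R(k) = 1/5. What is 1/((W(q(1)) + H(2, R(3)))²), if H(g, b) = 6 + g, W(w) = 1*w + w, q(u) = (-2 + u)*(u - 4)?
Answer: 1/196 ≈ 0.0051020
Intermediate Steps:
q(u) = (-4 + u)*(-2 + u) (q(u) = (-2 + u)*(-4 + u) = (-4 + u)*(-2 + u))
R(k) = ⅕
W(w) = 2*w (W(w) = w + w = 2*w)
1/((W(q(1)) + H(2, R(3)))²) = 1/((2*(8 + 1² - 6*1) + (6 + 2))²) = 1/((2*(8 + 1 - 6) + 8)²) = 1/((2*3 + 8)²) = 1/((6 + 8)²) = 1/(14²) = 1/196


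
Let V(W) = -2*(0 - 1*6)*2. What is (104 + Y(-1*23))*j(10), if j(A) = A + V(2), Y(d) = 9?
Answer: 3842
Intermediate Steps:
V(W) = 24 (V(W) = -2*(0 - 6)*2 = -2*(-6)*2 = 12*2 = 24)
j(A) = 24 + A (j(A) = A + 24 = 24 + A)
(104 + Y(-1*23))*j(10) = (104 + 9)*(24 + 10) = 113*34 = 3842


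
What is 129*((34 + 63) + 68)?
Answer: 21285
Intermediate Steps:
129*((34 + 63) + 68) = 129*(97 + 68) = 129*165 = 21285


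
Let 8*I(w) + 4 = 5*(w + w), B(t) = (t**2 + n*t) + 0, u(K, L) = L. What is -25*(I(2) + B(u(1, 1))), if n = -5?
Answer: 50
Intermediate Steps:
B(t) = t**2 - 5*t (B(t) = (t**2 - 5*t) + 0 = t**2 - 5*t)
I(w) = -1/2 + 5*w/4 (I(w) = -1/2 + (5*(w + w))/8 = -1/2 + (5*(2*w))/8 = -1/2 + (10*w)/8 = -1/2 + 5*w/4)
-25*(I(2) + B(u(1, 1))) = -25*((-1/2 + (5/4)*2) + 1*(-5 + 1)) = -25*((-1/2 + 5/2) + 1*(-4)) = -25*(2 - 4) = -25*(-2) = 50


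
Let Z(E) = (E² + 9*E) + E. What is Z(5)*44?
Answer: 3300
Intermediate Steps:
Z(E) = E² + 10*E
Z(5)*44 = (5*(10 + 5))*44 = (5*15)*44 = 75*44 = 3300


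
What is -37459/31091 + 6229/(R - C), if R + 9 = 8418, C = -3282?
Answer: -244267330/363484881 ≈ -0.67202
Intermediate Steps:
R = 8409 (R = -9 + 8418 = 8409)
-37459/31091 + 6229/(R - C) = -37459/31091 + 6229/(8409 - 1*(-3282)) = -37459*1/31091 + 6229/(8409 + 3282) = -37459/31091 + 6229/11691 = -244267330/363484881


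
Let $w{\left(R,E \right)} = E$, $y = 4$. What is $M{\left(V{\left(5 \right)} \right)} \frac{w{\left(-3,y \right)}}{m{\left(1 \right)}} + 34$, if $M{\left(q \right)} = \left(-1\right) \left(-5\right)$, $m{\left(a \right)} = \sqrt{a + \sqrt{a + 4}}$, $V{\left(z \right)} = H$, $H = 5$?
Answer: $34 + \frac{20}{\sqrt{1 + \sqrt{5}}} \approx 45.118$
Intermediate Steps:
$V{\left(z \right)} = 5$
$m{\left(a \right)} = \sqrt{a + \sqrt{4 + a}}$
$M{\left(q \right)} = 5$
$M{\left(V{\left(5 \right)} \right)} \frac{w{\left(-3,y \right)}}{m{\left(1 \right)}} + 34 = 5 \frac{4}{\sqrt{1 + \sqrt{4 + 1}}} + 34 = 5 \frac{4}{\sqrt{1 + \sqrt{5}}} + 34 = \frac{20}{\sqrt{1 + \sqrt{5}}} + 34 = 34 + \frac{20}{\sqrt{1 + \sqrt{5}}}$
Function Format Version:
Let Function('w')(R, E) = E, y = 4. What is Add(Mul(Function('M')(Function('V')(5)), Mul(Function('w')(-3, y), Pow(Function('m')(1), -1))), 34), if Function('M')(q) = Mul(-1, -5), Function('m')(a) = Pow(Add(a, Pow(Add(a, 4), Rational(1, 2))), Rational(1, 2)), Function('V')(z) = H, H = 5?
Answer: Add(34, Mul(20, Pow(Add(1, Pow(5, Rational(1, 2))), Rational(-1, 2)))) ≈ 45.118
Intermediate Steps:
Function('V')(z) = 5
Function('m')(a) = Pow(Add(a, Pow(Add(4, a), Rational(1, 2))), Rational(1, 2))
Function('M')(q) = 5
Add(Mul(Function('M')(Function('V')(5)), Mul(Function('w')(-3, y), Pow(Function('m')(1), -1))), 34) = Add(Mul(5, Mul(4, Pow(Pow(Add(1, Pow(Add(4, 1), Rational(1, 2))), Rational(1, 2)), -1))), 34) = Add(Mul(5, Mul(4, Pow(Pow(Add(1, Pow(5, Rational(1, 2))), Rational(1, 2)), -1))), 34) = Add(Mul(5, Mul(4, Pow(Add(1, Pow(5, Rational(1, 2))), Rational(-1, 2)))), 34) = Add(Mul(20, Pow(Add(1, Pow(5, Rational(1, 2))), Rational(-1, 2))), 34) = Add(34, Mul(20, Pow(Add(1, Pow(5, Rational(1, 2))), Rational(-1, 2))))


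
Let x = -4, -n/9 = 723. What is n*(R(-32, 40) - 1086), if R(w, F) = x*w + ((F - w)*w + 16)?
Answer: 21121722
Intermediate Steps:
n = -6507 (n = -9*723 = -6507)
R(w, F) = 16 - 4*w + w*(F - w) (R(w, F) = -4*w + ((F - w)*w + 16) = -4*w + (w*(F - w) + 16) = -4*w + (16 + w*(F - w)) = 16 - 4*w + w*(F - w))
n*(R(-32, 40) - 1086) = -6507*((16 - 1*(-32)² - 4*(-32) + 40*(-32)) - 1086) = -6507*((16 - 1*1024 + 128 - 1280) - 1086) = -6507*((16 - 1024 + 128 - 1280) - 1086) = -6507*(-2160 - 1086) = -6507*(-3246) = 21121722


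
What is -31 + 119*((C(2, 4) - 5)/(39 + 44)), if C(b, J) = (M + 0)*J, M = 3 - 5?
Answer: -4120/83 ≈ -49.639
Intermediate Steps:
M = -2
C(b, J) = -2*J (C(b, J) = (-2 + 0)*J = -2*J)
-31 + 119*((C(2, 4) - 5)/(39 + 44)) = -31 + 119*((-2*4 - 5)/(39 + 44)) = -31 + 119*((-8 - 5)/83) = -31 + 119*(-13*1/83) = -31 + 119*(-13/83) = -31 - 1547/83 = -4120/83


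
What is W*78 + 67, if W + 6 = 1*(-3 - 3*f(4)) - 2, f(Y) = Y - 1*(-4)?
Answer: -2663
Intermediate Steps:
f(Y) = 4 + Y (f(Y) = Y + 4 = 4 + Y)
W = -35 (W = -6 + (1*(-3 - 3*(4 + 4)) - 2) = -6 + (1*(-3 - 3*8) - 2) = -6 + (1*(-3 - 24) - 2) = -6 + (1*(-27) - 2) = -6 + (-27 - 2) = -6 - 29 = -35)
W*78 + 67 = -35*78 + 67 = -2730 + 67 = -2663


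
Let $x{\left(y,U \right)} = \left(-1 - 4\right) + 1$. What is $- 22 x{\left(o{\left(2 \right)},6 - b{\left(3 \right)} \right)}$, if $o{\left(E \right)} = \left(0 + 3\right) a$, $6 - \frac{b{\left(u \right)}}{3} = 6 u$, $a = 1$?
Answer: $88$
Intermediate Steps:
$b{\left(u \right)} = 18 - 18 u$ ($b{\left(u \right)} = 18 - 3 \cdot 6 u = 18 - 18 u$)
$o{\left(E \right)} = 3$ ($o{\left(E \right)} = \left(0 + 3\right) 1 = 3 \cdot 1 = 3$)
$x{\left(y,U \right)} = -4$ ($x{\left(y,U \right)} = -5 + 1 = -4$)
$- 22 x{\left(o{\left(2 \right)},6 - b{\left(3 \right)} \right)} = \left(-22\right) \left(-4\right) = 88$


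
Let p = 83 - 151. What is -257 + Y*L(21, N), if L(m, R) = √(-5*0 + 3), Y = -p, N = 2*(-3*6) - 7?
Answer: -257 + 68*√3 ≈ -139.22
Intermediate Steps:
p = -68
N = -43 (N = 2*(-18) - 7 = -36 - 7 = -43)
Y = 68 (Y = -1*(-68) = 68)
L(m, R) = √3 (L(m, R) = √(0 + 3) = √3)
-257 + Y*L(21, N) = -257 + 68*√3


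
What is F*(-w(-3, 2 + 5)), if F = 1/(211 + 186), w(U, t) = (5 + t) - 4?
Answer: -8/397 ≈ -0.020151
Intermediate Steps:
w(U, t) = 1 + t
F = 1/397 ≈ 0.0025189
F*(-w(-3, 2 + 5)) = (-(1 + (2 + 5)))/397 = (-(1 + 7))/397 = (-1*8)/397 = (1/397)*(-8) = -8/397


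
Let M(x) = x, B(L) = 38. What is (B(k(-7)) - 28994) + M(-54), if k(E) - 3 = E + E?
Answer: -29010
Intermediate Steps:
k(E) = 3 + 2*E (k(E) = 3 + (E + E) = 3 + 2*E)
(B(k(-7)) - 28994) + M(-54) = (38 - 28994) - 54 = -28956 - 54 = -29010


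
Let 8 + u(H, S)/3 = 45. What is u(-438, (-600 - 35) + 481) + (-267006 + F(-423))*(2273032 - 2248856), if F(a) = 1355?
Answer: -6422378465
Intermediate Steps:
u(H, S) = 111 (u(H, S) = -24 + 3*45 = -24 + 135 = 111)
u(-438, (-600 - 35) + 481) + (-267006 + F(-423))*(2273032 - 2248856) = 111 + (-267006 + 1355)*(2273032 - 2248856) = 111 - 265651*24176 = 111 - 6422378576 = -6422378465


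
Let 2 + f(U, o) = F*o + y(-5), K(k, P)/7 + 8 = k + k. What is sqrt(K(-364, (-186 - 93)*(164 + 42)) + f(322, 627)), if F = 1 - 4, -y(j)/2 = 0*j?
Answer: I*sqrt(7035) ≈ 83.875*I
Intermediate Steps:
y(j) = 0 (y(j) = -0*j = -2*0 = 0)
F = -3
K(k, P) = -56 + 14*k (K(k, P) = -56 + 7*(k + k) = -56 + 7*(2*k) = -56 + 14*k)
f(U, o) = -2 - 3*o (f(U, o) = -2 + (-3*o + 0) = -2 - 3*o)
sqrt(K(-364, (-186 - 93)*(164 + 42)) + f(322, 627)) = sqrt((-56 + 14*(-364)) + (-2 - 3*627)) = sqrt((-56 - 5096) + (-2 - 1881)) = sqrt(-5152 - 1883) = sqrt(-7035) = I*sqrt(7035)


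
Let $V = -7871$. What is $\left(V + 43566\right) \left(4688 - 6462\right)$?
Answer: $-63322930$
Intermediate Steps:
$\left(V + 43566\right) \left(4688 - 6462\right) = \left(-7871 + 43566\right) \left(4688 - 6462\right) = 35695 \left(-1774\right) = -63322930$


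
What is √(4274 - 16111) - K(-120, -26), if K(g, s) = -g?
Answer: -120 + I*√11837 ≈ -120.0 + 108.8*I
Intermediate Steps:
√(4274 - 16111) - K(-120, -26) = √(4274 - 16111) - (-1)*(-120) = √(-11837) - 1*120 = I*√11837 - 120 = -120 + I*√11837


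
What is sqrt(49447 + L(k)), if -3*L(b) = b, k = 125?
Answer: 2*sqrt(111162)/3 ≈ 222.27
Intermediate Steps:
L(b) = -b/3
sqrt(49447 + L(k)) = sqrt(49447 - 1/3*125) = sqrt(49447 - 125/3) = sqrt(148216/3) = 2*sqrt(111162)/3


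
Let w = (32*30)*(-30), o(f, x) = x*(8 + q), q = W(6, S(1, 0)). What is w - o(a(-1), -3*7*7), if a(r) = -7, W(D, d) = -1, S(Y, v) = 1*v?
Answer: -27771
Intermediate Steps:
S(Y, v) = v
q = -1
o(f, x) = 7*x (o(f, x) = x*(8 - 1) = x*7 = 7*x)
w = -28800 (w = 960*(-30) = -28800)
w - o(a(-1), -3*7*7) = -28800 - 7*-3*7*7 = -28800 - 7*(-21*7) = -28800 - 7*(-147) = -28800 - 1*(-1029) = -28800 + 1029 = -27771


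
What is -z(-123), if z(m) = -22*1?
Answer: 22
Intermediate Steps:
z(m) = -22
-z(-123) = -1*(-22) = 22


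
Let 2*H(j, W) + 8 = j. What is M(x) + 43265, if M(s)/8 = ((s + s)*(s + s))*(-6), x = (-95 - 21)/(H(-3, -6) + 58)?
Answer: 155554139/3675 ≈ 42328.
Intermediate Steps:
H(j, W) = -4 + j/2
x = -232/105 (x = (-95 - 21)/((-4 + (½)*(-3)) + 58) = -116/((-4 - 3/2) + 58) = -116/(-11/2 + 58) = -116/105/2 = -116*2/105 = -232/105 ≈ -2.2095)
M(s) = -192*s² (M(s) = 8*(((s + s)*(s + s))*(-6)) = 8*(((2*s)*(2*s))*(-6)) = 8*((4*s²)*(-6)) = 8*(-24*s²) = -192*s²)
M(x) + 43265 = -192*(-232/105)² + 43265 = -192*53824/11025 + 43265 = -3444736/3675 + 43265 = 155554139/3675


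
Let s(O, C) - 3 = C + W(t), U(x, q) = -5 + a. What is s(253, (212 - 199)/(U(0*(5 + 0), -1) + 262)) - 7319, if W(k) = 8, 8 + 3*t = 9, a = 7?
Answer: -1929299/264 ≈ -7308.0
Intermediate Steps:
t = ⅓ (t = -8/3 + (⅓)*9 = -8/3 + 3 = ⅓ ≈ 0.33333)
U(x, q) = 2 (U(x, q) = -5 + 7 = 2)
s(O, C) = 11 + C (s(O, C) = 3 + (C + 8) = 3 + (8 + C) = 11 + C)
s(253, (212 - 199)/(U(0*(5 + 0), -1) + 262)) - 7319 = (11 + (212 - 199)/(2 + 262)) - 7319 = (11 + 13/264) - 7319 = 2917/264 - 7319 = -1929299/264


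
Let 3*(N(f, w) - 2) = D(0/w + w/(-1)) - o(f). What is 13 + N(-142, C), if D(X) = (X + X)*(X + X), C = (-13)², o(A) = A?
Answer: 114431/3 ≈ 38144.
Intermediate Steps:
C = 169
D(X) = 4*X² (D(X) = (2*X)*(2*X) = 4*X²)
N(f, w) = 2 - f/3 + 4*w²/3 (N(f, w) = 2 + (4*(0/w + w/(-1))² - f)/3 = 2 + (4*(0 + w*(-1))² - f)/3 = 2 + (4*(0 - w)² - f)/3 = 2 + (4*(-w)² - f)/3 = 2 + (4*w² - f)/3 = 2 + (-f + 4*w²)/3 = 2 + (-f/3 + 4*w²/3) = 2 - f/3 + 4*w²/3)
13 + N(-142, C) = 13 + (2 - ⅓*(-142) + (4/3)*169²) = 13 + (2 + 142/3 + (4/3)*28561) = 13 + (2 + 142/3 + 114244/3) = 13 + 114392/3 = 114431/3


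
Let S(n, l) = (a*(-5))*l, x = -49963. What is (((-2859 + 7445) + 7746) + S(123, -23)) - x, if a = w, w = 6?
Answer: 62985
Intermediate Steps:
a = 6
S(n, l) = -30*l (S(n, l) = (6*(-5))*l = -30*l)
(((-2859 + 7445) + 7746) + S(123, -23)) - x = (((-2859 + 7445) + 7746) - 30*(-23)) - 1*(-49963) = ((4586 + 7746) + 690) + 49963 = (12332 + 690) + 49963 = 13022 + 49963 = 62985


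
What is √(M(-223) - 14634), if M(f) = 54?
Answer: 54*I*√5 ≈ 120.75*I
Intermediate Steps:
√(M(-223) - 14634) = √(54 - 14634) = √(-14580) = 54*I*√5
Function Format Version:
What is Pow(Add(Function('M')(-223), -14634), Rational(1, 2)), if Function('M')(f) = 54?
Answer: Mul(54, I, Pow(5, Rational(1, 2))) ≈ Mul(120.75, I)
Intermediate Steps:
Pow(Add(Function('M')(-223), -14634), Rational(1, 2)) = Pow(Add(54, -14634), Rational(1, 2)) = Pow(-14580, Rational(1, 2)) = Mul(54, I, Pow(5, Rational(1, 2)))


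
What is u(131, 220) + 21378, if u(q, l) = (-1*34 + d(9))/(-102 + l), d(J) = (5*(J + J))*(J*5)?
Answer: 1263310/59 ≈ 21412.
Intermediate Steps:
d(J) = 50*J² (d(J) = (5*(2*J))*(5*J) = (10*J)*(5*J) = 50*J²)
u(q, l) = 4016/(-102 + l) (u(q, l) = (-1*34 + 50*9²)/(-102 + l) = (-34 + 50*81)/(-102 + l) = (-34 + 4050)/(-102 + l) = 4016/(-102 + l))
u(131, 220) + 21378 = 4016/(-102 + 220) + 21378 = 4016/118 + 21378 = 4016*(1/118) + 21378 = 2008/59 + 21378 = 1263310/59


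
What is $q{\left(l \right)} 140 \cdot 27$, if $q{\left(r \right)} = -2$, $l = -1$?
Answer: $-7560$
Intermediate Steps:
$q{\left(l \right)} 140 \cdot 27 = \left(-2\right) 140 \cdot 27 = \left(-280\right) 27 = -7560$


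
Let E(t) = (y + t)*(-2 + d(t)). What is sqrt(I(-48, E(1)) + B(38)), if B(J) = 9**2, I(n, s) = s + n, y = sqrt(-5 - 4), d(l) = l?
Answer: sqrt(32 - 3*I) ≈ 5.6631 - 0.26487*I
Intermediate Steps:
y = 3*I (y = sqrt(-9) = 3*I ≈ 3.0*I)
E(t) = (-2 + t)*(t + 3*I) (E(t) = (3*I + t)*(-2 + t) = (t + 3*I)*(-2 + t) = (-2 + t)*(t + 3*I))
I(n, s) = n + s
B(J) = 81
sqrt(I(-48, E(1)) + B(38)) = sqrt((-48 + (1**2 - 6*I + 1*(-2 + 3*I))) + 81) = sqrt((-48 + (1 - 6*I + (-2 + 3*I))) + 81) = sqrt((-48 + (-1 - 3*I)) + 81) = sqrt((-49 - 3*I) + 81) = sqrt(32 - 3*I)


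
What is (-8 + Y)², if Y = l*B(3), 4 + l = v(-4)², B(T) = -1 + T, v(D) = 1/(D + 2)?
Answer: 961/4 ≈ 240.25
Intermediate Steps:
v(D) = 1/(2 + D)
l = -15/4 (l = -4 + (1/(2 - 4))² = -4 + (1/(-2))² = -4 + (-½)² = -4 + ¼ = -15/4 ≈ -3.7500)
Y = -15/2 (Y = -15*(-1 + 3)/4 = -15/4*2 = -15/2 ≈ -7.5000)
(-8 + Y)² = (-8 - 15/2)² = (-31/2)² = 961/4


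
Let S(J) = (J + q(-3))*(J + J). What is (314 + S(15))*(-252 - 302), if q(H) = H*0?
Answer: -423256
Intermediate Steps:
q(H) = 0
S(J) = 2*J**2 (S(J) = (J + 0)*(J + J) = J*(2*J) = 2*J**2)
(314 + S(15))*(-252 - 302) = (314 + 2*15**2)*(-252 - 302) = (314 + 2*225)*(-554) = (314 + 450)*(-554) = 764*(-554) = -423256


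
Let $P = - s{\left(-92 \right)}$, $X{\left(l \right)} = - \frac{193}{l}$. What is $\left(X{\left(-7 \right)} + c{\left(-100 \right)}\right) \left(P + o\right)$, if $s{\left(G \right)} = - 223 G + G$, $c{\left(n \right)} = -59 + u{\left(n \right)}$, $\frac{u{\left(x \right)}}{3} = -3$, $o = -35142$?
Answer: $2246454$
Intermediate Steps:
$u{\left(x \right)} = -9$ ($u{\left(x \right)} = 3 \left(-3\right) = -9$)
$c{\left(n \right)} = -68$ ($c{\left(n \right)} = -59 - 9 = -68$)
$s{\left(G \right)} = - 222 G$
$P = -20424$ ($P = - \left(-222\right) \left(-92\right) = \left(-1\right) 20424 = -20424$)
$\left(X{\left(-7 \right)} + c{\left(-100 \right)}\right) \left(P + o\right) = \left(- \frac{193}{-7} - 68\right) \left(-20424 - 35142\right) = \left(\left(-193\right) \left(- \frac{1}{7}\right) - 68\right) \left(-55566\right) = \left(\frac{193}{7} - 68\right) \left(-55566\right) = \left(- \frac{283}{7}\right) \left(-55566\right) = 2246454$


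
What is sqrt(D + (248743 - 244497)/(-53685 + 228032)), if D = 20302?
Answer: 12*sqrt(4285542535645)/174347 ≈ 142.49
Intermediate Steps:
sqrt(D + (248743 - 244497)/(-53685 + 228032)) = sqrt(20302 + (248743 - 244497)/(-53685 + 228032)) = sqrt(20302 + 4246/174347) = sqrt(3539597040/174347) = 12*sqrt(4285542535645)/174347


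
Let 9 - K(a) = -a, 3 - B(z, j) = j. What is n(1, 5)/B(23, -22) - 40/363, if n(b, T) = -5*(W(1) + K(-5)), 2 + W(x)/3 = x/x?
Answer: -563/1815 ≈ -0.31019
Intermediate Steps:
W(x) = -3 (W(x) = -6 + 3*(x/x) = -6 + 3*1 = -6 + 3 = -3)
B(z, j) = 3 - j
K(a) = 9 + a (K(a) = 9 - (-1)*a = 9 + a)
n(b, T) = -5 (n(b, T) = -5*(-3 + (9 - 5)) = -5*(-3 + 4) = -5*1 = -5)
n(1, 5)/B(23, -22) - 40/363 = -5/(3 - 1*(-22)) - 40/363 = -5/(3 + 22) - 40*1/363 = -5/25 - 40/363 = -5*1/25 - 40/363 = -⅕ - 40/363 = -563/1815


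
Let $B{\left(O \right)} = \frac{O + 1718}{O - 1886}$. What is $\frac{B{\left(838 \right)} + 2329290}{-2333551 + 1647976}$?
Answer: $- \frac{67808149}{19957850} \approx -3.3976$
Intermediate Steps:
$B{\left(O \right)} = \frac{1718 + O}{-1886 + O}$
$\frac{B{\left(838 \right)} + 2329290}{-2333551 + 1647976} = \frac{\frac{1718 + 838}{-1886 + 838} + 2329290}{-2333551 + 1647976} = \frac{\frac{1}{-1048} \cdot 2556 + 2329290}{-685575} = \left(\left(- \frac{1}{1048}\right) 2556 + 2329290\right) \left(- \frac{1}{685575}\right) = \left(- \frac{639}{262} + 2329290\right) \left(- \frac{1}{685575}\right) = \frac{610273341}{262} \left(- \frac{1}{685575}\right) = - \frac{67808149}{19957850}$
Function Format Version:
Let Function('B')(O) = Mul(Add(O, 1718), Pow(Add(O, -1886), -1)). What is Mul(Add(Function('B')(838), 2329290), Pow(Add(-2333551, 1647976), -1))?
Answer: Rational(-67808149, 19957850) ≈ -3.3976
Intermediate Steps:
Function('B')(O) = Mul(Pow(Add(-1886, O), -1), Add(1718, O)) (Function('B')(O) = Mul(Add(1718, O), Pow(Add(-1886, O), -1)) = Mul(Pow(Add(-1886, O), -1), Add(1718, O)))
Mul(Add(Function('B')(838), 2329290), Pow(Add(-2333551, 1647976), -1)) = Mul(Add(Mul(Pow(Add(-1886, 838), -1), Add(1718, 838)), 2329290), Pow(Add(-2333551, 1647976), -1)) = Mul(Add(Mul(Pow(-1048, -1), 2556), 2329290), Pow(-685575, -1)) = Mul(Add(Mul(Rational(-1, 1048), 2556), 2329290), Rational(-1, 685575)) = Mul(Add(Rational(-639, 262), 2329290), Rational(-1, 685575)) = Mul(Rational(610273341, 262), Rational(-1, 685575)) = Rational(-67808149, 19957850)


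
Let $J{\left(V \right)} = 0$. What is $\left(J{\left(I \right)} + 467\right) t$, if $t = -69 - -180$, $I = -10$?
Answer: $51837$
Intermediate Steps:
$t = 111$ ($t = -69 + 180 = 111$)
$\left(J{\left(I \right)} + 467\right) t = \left(0 + 467\right) 111 = 467 \cdot 111 = 51837$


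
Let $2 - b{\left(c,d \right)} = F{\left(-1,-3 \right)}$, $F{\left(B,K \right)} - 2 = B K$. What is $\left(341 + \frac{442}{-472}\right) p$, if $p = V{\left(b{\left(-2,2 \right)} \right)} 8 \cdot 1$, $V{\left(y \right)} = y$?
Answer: $- \frac{481530}{59} \approx -8161.5$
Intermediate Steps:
$F{\left(B,K \right)} = 2 + B K$
$b{\left(c,d \right)} = -3$ ($b{\left(c,d \right)} = 2 - \left(2 - -3\right) = 2 - \left(2 + 3\right) = 2 - 5 = -3$)
$p = -24$ ($p = \left(-3\right) 8 \cdot 1 = \left(-24\right) 1 = -24$)
$\left(341 + \frac{442}{-472}\right) p = \left(341 + \frac{442}{-472}\right) \left(-24\right) = \left(341 + 442 \left(- \frac{1}{472}\right)\right) \left(-24\right) = \left(341 - \frac{221}{236}\right) \left(-24\right) = \frac{80255}{236} \left(-24\right) = - \frac{481530}{59}$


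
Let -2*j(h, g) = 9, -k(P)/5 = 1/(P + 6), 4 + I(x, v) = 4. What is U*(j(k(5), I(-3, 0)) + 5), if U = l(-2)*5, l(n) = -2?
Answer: -5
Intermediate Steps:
I(x, v) = 0 (I(x, v) = -4 + 4 = 0)
k(P) = -5/(6 + P) (k(P) = -5/(P + 6) = -5/(6 + P))
j(h, g) = -9/2 (j(h, g) = -1/2*9 = -9/2)
U = -10 (U = -2*5 = -10)
U*(j(k(5), I(-3, 0)) + 5) = -10*(-9/2 + 5) = -10*1/2 = -5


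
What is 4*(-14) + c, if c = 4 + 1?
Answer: -51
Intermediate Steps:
c = 5
4*(-14) + c = 4*(-14) + 5 = -56 + 5 = -51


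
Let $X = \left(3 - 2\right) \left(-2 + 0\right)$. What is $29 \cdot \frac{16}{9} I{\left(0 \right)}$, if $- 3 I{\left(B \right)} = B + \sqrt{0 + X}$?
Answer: $- \frac{464 i \sqrt{2}}{27} \approx - 24.304 i$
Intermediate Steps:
$X = -2$ ($X = 1 \left(-2\right) = -2$)
$I{\left(B \right)} = - \frac{B}{3} - \frac{i \sqrt{2}}{3}$ ($I{\left(B \right)} = - \frac{B + \sqrt{0 - 2}}{3} = - \frac{B + \sqrt{-2}}{3} = - \frac{B + i \sqrt{2}}{3} = - \frac{B}{3} - \frac{i \sqrt{2}}{3}$)
$29 \cdot \frac{16}{9} I{\left(0 \right)} = 29 \cdot \frac{16}{9} \left(\left(- \frac{1}{3}\right) 0 - \frac{i \sqrt{2}}{3}\right) = 29 \cdot 16 \cdot \frac{1}{9} \left(0 - \frac{i \sqrt{2}}{3}\right) = 29 \cdot \frac{16}{9} \left(- \frac{i \sqrt{2}}{3}\right) = \frac{464 \left(- \frac{i \sqrt{2}}{3}\right)}{9} = - \frac{464 i \sqrt{2}}{27}$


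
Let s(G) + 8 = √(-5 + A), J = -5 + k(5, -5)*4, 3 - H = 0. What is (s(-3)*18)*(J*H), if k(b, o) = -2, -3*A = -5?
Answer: 5616 - 234*I*√30 ≈ 5616.0 - 1281.7*I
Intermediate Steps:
A = 5/3 (A = -⅓*(-5) = 5/3 ≈ 1.6667)
H = 3 (H = 3 - 1*0 = 3 + 0 = 3)
J = -13 (J = -5 - 2*4 = -5 - 8 = -13)
s(G) = -8 + I*√30/3 (s(G) = -8 + √(-5 + 5/3) = -8 + √(-10/3) = -8 + I*√30/3)
(s(-3)*18)*(J*H) = ((-8 + I*√30/3)*18)*(-13*3) = (-144 + 6*I*√30)*(-39) = 5616 - 234*I*√30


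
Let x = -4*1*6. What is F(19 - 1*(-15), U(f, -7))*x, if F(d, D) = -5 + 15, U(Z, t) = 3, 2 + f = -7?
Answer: -240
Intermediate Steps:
f = -9 (f = -2 - 7 = -9)
F(d, D) = 10
x = -24 (x = -4*6 = -24)
F(19 - 1*(-15), U(f, -7))*x = 10*(-24) = -240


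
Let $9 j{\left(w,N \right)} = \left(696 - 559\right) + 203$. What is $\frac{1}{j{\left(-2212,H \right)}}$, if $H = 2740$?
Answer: $\frac{9}{340} \approx 0.026471$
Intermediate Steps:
$j{\left(w,N \right)} = \frac{340}{9}$ ($j{\left(w,N \right)} = \frac{\left(696 - 559\right) + 203}{9} = \frac{137 + 203}{9} = \frac{1}{9} \cdot 340 = \frac{340}{9}$)
$\frac{1}{j{\left(-2212,H \right)}} = \frac{1}{\frac{340}{9}} = \frac{9}{340}$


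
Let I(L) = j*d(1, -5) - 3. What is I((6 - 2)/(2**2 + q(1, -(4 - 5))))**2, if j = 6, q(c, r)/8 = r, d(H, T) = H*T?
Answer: 1089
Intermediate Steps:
q(c, r) = 8*r
I(L) = -33 (I(L) = 6*(1*(-5)) - 3 = 6*(-5) - 3 = -30 - 3 = -33)
I((6 - 2)/(2**2 + q(1, -(4 - 5))))**2 = (-33)**2 = 1089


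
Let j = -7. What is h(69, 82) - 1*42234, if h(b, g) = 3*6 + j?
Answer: -42223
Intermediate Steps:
h(b, g) = 11 (h(b, g) = 3*6 - 7 = 18 - 7 = 11)
h(69, 82) - 1*42234 = 11 - 1*42234 = 11 - 42234 = -42223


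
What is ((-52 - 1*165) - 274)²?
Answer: 241081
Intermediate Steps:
((-52 - 1*165) - 274)² = ((-52 - 165) - 274)² = (-217 - 274)² = (-491)² = 241081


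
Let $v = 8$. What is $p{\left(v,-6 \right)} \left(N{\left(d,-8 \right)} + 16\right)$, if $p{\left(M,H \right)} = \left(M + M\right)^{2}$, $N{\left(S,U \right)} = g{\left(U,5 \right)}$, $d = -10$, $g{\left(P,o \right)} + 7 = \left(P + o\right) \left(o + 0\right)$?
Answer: $-1536$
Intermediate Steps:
$g{\left(P,o \right)} = -7 + o \left(P + o\right)$ ($g{\left(P,o \right)} = -7 + \left(P + o\right) \left(o + 0\right) = -7 + \left(P + o\right) o = -7 + o \left(P + o\right)$)
$N{\left(S,U \right)} = 18 + 5 U$ ($N{\left(S,U \right)} = -7 + 5^{2} + U 5 = -7 + 25 + 5 U = 18 + 5 U$)
$p{\left(M,H \right)} = 4 M^{2}$ ($p{\left(M,H \right)} = \left(2 M\right)^{2} = 4 M^{2}$)
$p{\left(v,-6 \right)} \left(N{\left(d,-8 \right)} + 16\right) = 4 \cdot 8^{2} \left(\left(18 + 5 \left(-8\right)\right) + 16\right) = 4 \cdot 64 \left(\left(18 - 40\right) + 16\right) = 256 \left(-22 + 16\right) = 256 \left(-6\right) = -1536$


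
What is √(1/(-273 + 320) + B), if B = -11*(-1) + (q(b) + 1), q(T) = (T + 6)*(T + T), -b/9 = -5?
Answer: √10165865/47 ≈ 67.838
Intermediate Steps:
b = 45 (b = -9*(-5) = 45)
q(T) = 2*T*(6 + T) (q(T) = (6 + T)*(2*T) = 2*T*(6 + T))
B = 4602 (B = -11*(-1) + (2*45*(6 + 45) + 1) = 11 + (2*45*51 + 1) = 11 + (4590 + 1) = 11 + 4591 = 4602)
√(1/(-273 + 320) + B) = √(1/(-273 + 320) + 4602) = √(1/47 + 4602) = √(216295/47) = √10165865/47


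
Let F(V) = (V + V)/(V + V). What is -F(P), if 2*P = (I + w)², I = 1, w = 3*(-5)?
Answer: -1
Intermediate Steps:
w = -15
P = 98 (P = (1 - 15)²/2 = (½)*(-14)² = (½)*196 = 98)
F(V) = 1 (F(V) = (2*V)/((2*V)) = (2*V)*(1/(2*V)) = 1)
-F(P) = -1*1 = -1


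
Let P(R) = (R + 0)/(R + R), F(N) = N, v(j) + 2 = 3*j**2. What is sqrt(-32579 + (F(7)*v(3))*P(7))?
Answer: I*sqrt(129966)/2 ≈ 180.25*I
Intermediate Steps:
v(j) = -2 + 3*j**2
P(R) = 1/2 (P(R) = R/((2*R)) = R*(1/(2*R)) = 1/2)
sqrt(-32579 + (F(7)*v(3))*P(7)) = sqrt(-32579 + (7*(-2 + 3*3**2))*(1/2)) = sqrt(-32579 + (7*(-2 + 3*9))*(1/2)) = sqrt(-32579 + (7*(-2 + 27))*(1/2)) = sqrt(-32579 + (7*25)*(1/2)) = sqrt(-32579 + 175*(1/2)) = sqrt(-32579 + 175/2) = sqrt(-64983/2) = I*sqrt(129966)/2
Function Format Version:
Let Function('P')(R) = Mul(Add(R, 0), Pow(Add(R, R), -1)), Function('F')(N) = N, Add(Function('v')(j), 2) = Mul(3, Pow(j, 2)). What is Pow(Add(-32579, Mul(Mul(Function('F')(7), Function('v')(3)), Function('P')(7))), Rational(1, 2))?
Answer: Mul(Rational(1, 2), I, Pow(129966, Rational(1, 2))) ≈ Mul(180.25, I)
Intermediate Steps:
Function('v')(j) = Add(-2, Mul(3, Pow(j, 2)))
Function('P')(R) = Rational(1, 2) (Function('P')(R) = Mul(R, Pow(Mul(2, R), -1)) = Mul(R, Mul(Rational(1, 2), Pow(R, -1))) = Rational(1, 2))
Pow(Add(-32579, Mul(Mul(Function('F')(7), Function('v')(3)), Function('P')(7))), Rational(1, 2)) = Pow(Add(-32579, Mul(Mul(7, Add(-2, Mul(3, Pow(3, 2)))), Rational(1, 2))), Rational(1, 2)) = Pow(Add(-32579, Mul(Mul(7, Add(-2, Mul(3, 9))), Rational(1, 2))), Rational(1, 2)) = Pow(Add(-32579, Mul(Mul(7, Add(-2, 27)), Rational(1, 2))), Rational(1, 2)) = Pow(Add(-32579, Mul(Mul(7, 25), Rational(1, 2))), Rational(1, 2)) = Pow(Add(-32579, Mul(175, Rational(1, 2))), Rational(1, 2)) = Pow(Add(-32579, Rational(175, 2)), Rational(1, 2)) = Pow(Rational(-64983, 2), Rational(1, 2)) = Mul(Rational(1, 2), I, Pow(129966, Rational(1, 2)))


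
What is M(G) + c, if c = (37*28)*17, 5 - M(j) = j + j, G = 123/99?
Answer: 581279/33 ≈ 17615.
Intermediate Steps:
G = 41/33 (G = 123*(1/99) = 41/33 ≈ 1.2424)
M(j) = 5 - 2*j (M(j) = 5 - (j + j) = 5 - 2*j)
c = 17612 (c = 1036*17 = 17612)
M(G) + c = (5 - 2*41/33) + 17612 = (5 - 82/33) + 17612 = 83/33 + 17612 = 581279/33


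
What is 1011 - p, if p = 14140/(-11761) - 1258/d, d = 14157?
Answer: 168546957565/166500477 ≈ 1012.3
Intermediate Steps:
p = -214975318/166500477 (p = 14140/(-11761) - 1258/14157 = 14140*(-1/11761) - 1258*1/14157 = -14140/11761 - 1258/14157 = -214975318/166500477 ≈ -1.2911)
1011 - p = 1011 - 1*(-214975318/166500477) = 1011 + 214975318/166500477 = 168546957565/166500477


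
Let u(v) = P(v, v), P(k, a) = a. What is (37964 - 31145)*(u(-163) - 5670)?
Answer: -39775227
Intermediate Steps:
u(v) = v
(37964 - 31145)*(u(-163) - 5670) = (37964 - 31145)*(-163 - 5670) = 6819*(-5833) = -39775227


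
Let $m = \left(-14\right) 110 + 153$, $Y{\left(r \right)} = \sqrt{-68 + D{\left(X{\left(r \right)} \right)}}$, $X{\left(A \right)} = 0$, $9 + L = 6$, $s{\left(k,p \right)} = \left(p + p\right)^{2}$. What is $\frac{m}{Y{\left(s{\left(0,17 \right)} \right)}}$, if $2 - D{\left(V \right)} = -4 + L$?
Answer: $\frac{1387 i \sqrt{59}}{59} \approx 180.57 i$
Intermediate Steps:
$s{\left(k,p \right)} = 4 p^{2}$ ($s{\left(k,p \right)} = \left(2 p\right)^{2} = 4 p^{2}$)
$L = -3$ ($L = -9 + 6 = -3$)
$D{\left(V \right)} = 9$ ($D{\left(V \right)} = 2 - \left(-4 - 3\right) = 2 - -7 = 2 + 7 = 9$)
$Y{\left(r \right)} = i \sqrt{59}$ ($Y{\left(r \right)} = \sqrt{-68 + 9} = \sqrt{-59} = i \sqrt{59}$)
$m = -1387$ ($m = -1540 + 153 = -1387$)
$\frac{m}{Y{\left(s{\left(0,17 \right)} \right)}} = - \frac{1387}{i \sqrt{59}} = - 1387 \left(- \frac{i \sqrt{59}}{59}\right) = \frac{1387 i \sqrt{59}}{59}$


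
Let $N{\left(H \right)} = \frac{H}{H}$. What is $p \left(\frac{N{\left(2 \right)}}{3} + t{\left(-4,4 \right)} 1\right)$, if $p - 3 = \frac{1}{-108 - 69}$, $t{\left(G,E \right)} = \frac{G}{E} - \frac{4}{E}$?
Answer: $- \frac{2650}{531} \approx -4.9906$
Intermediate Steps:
$N{\left(H \right)} = 1$
$t{\left(G,E \right)} = - \frac{4}{E} + \frac{G}{E}$
$p = \frac{530}{177}$ ($p = 3 + \frac{1}{-108 - 69} = 3 + \frac{1}{-177} = 3 - \frac{1}{177} = \frac{530}{177} \approx 2.9944$)
$p \left(\frac{N{\left(2 \right)}}{3} + t{\left(-4,4 \right)} 1\right) = \frac{530 \left(1 \cdot \frac{1}{3} + \frac{-4 - 4}{4} \cdot 1\right)}{177} = \frac{530 \left(1 \cdot \frac{1}{3} + \frac{1}{4} \left(-8\right) 1\right)}{177} = \frac{530 \left(\frac{1}{3} - 2\right)}{177} = \frac{530}{177} \left(- \frac{5}{3}\right) = - \frac{2650}{531}$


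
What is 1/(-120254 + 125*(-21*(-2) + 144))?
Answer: -1/97004 ≈ -1.0309e-5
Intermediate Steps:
1/(-120254 + 125*(-21*(-2) + 144)) = 1/(-120254 + 125*(42 + 144)) = 1/(-120254 + 125*186) = 1/(-120254 + 23250) = 1/(-97004) = -1/97004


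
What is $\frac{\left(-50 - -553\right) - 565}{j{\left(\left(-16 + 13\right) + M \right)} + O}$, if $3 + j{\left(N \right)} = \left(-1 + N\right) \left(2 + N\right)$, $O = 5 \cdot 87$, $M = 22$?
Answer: $- \frac{31}{405} \approx -0.076543$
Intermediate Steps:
$O = 435$
$j{\left(N \right)} = -3 + \left(-1 + N\right) \left(2 + N\right)$
$\frac{\left(-50 - -553\right) - 565}{j{\left(\left(-16 + 13\right) + M \right)} + O} = \frac{\left(-50 - -553\right) - 565}{\left(-5 + \left(\left(-16 + 13\right) + 22\right) + \left(\left(-16 + 13\right) + 22\right)^{2}\right) + 435} = \frac{\left(-50 + 553\right) - 565}{\left(-5 + \left(-3 + 22\right) + \left(-3 + 22\right)^{2}\right) + 435} = \frac{503 - 565}{\left(-5 + 19 + 19^{2}\right) + 435} = - \frac{62}{\left(-5 + 19 + 361\right) + 435} = - \frac{62}{375 + 435} = - \frac{62}{810} = \left(-62\right) \frac{1}{810} = - \frac{31}{405}$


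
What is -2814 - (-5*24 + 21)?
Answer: -2715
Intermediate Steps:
-2814 - (-5*24 + 21) = -2814 - (-120 + 21) = -2814 - 1*(-99) = -2814 + 99 = -2715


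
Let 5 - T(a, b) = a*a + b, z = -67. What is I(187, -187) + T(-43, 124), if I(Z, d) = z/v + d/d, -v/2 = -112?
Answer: -440675/224 ≈ -1967.3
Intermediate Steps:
v = 224 (v = -2*(-112) = 224)
T(a, b) = 5 - b - a**2 (T(a, b) = 5 - (a*a + b) = 5 - (a**2 + b) = 5 - (b + a**2) = 5 + (-b - a**2) = 5 - b - a**2)
I(Z, d) = 157/224 (I(Z, d) = -67/224 + d/d = -67*1/224 + 1 = -67/224 + 1 = 157/224)
I(187, -187) + T(-43, 124) = 157/224 + (5 - 1*124 - 1*(-43)**2) = 157/224 + (5 - 124 - 1*1849) = 157/224 + (5 - 124 - 1849) = 157/224 - 1968 = -440675/224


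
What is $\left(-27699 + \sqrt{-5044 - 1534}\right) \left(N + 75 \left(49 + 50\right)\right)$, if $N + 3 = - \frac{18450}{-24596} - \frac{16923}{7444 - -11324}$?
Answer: $- \frac{7908195628700241}{38468144} + \frac{285504734059 i \sqrt{6578}}{38468144} \approx -2.0558 \cdot 10^{8} + 6.0195 \cdot 10^{5} i$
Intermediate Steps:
$N = - \frac{121235141}{38468144}$ ($N = -3 - \left(- \frac{9225}{12298} + \frac{16923}{7444 - -11324}\right) = -3 - \left(- \frac{9225}{12298} + \frac{16923}{7444 + 11324}\right) = -3 + \left(\frac{9225}{12298} - \frac{16923}{18768}\right) = -3 + \left(\frac{9225}{12298} - \frac{5641}{6256}\right) = -3 - \frac{5830709}{38468144} = - \frac{121235141}{38468144} \approx -3.1516$)
$\left(-27699 + \sqrt{-5044 - 1534}\right) \left(N + 75 \left(49 + 50\right)\right) = \left(-27699 + \sqrt{-5044 - 1534}\right) \left(- \frac{121235141}{38468144} + 75 \left(49 + 50\right)\right) = \left(-27699 + \sqrt{-6578}\right) \left(- \frac{121235141}{38468144} + 75 \cdot 99\right) = \left(-27699 + i \sqrt{6578}\right) \left(- \frac{121235141}{38468144} + 7425\right) = \left(-27699 + i \sqrt{6578}\right) \frac{285504734059}{38468144} = - \frac{7908195628700241}{38468144} + \frac{285504734059 i \sqrt{6578}}{38468144}$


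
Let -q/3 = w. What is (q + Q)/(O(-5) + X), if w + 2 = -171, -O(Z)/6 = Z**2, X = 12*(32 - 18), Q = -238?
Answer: 281/18 ≈ 15.611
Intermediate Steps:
X = 168 (X = 12*14 = 168)
O(Z) = -6*Z**2
w = -173 (w = -2 - 171 = -173)
q = 519 (q = -3*(-173) = 519)
(q + Q)/(O(-5) + X) = (519 - 238)/(-6*(-5)**2 + 168) = 281/(-6*25 + 168) = 281/(-150 + 168) = 281/18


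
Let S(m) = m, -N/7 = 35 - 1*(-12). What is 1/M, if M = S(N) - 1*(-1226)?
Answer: 1/897 ≈ 0.0011148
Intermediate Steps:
N = -329 (N = -7*(35 - 1*(-12)) = -7*(35 + 12) = -7*47 = -329)
M = 897 (M = -329 - 1*(-1226) = -329 + 1226 = 897)
1/M = 1/897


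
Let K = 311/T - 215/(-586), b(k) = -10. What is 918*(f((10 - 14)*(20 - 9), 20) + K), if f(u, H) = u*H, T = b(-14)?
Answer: -1224817632/1465 ≈ -8.3605e+5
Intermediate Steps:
T = -10
K = -45024/1465 (K = 311/(-10) - 215/(-586) = 311*(-1/10) - 215*(-1/586) = -311/10 + 215/586 = -45024/1465 ≈ -30.733)
f(u, H) = H*u
918*(f((10 - 14)*(20 - 9), 20) + K) = 918*(20*((10 - 14)*(20 - 9)) - 45024/1465) = 918*(20*(-4*11) - 45024/1465) = 918*(20*(-44) - 45024/1465) = 918*(-880 - 45024/1465) = 918*(-1334224/1465) = -1224817632/1465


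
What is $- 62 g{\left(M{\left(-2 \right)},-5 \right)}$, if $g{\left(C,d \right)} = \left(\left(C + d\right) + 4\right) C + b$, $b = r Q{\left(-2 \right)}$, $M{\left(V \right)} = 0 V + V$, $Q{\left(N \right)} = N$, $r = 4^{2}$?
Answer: $1612$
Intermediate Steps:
$r = 16$
$M{\left(V \right)} = V$ ($M{\left(V \right)} = 0 + V = V$)
$b = -32$ ($b = 16 \left(-2\right) = -32$)
$g{\left(C,d \right)} = -32 + C \left(4 + C + d\right)$ ($g{\left(C,d \right)} = \left(\left(C + d\right) + 4\right) C - 32 = \left(4 + C + d\right) C - 32 = C \left(4 + C + d\right) - 32 = -32 + C \left(4 + C + d\right)$)
$- 62 g{\left(M{\left(-2 \right)},-5 \right)} = - 62 \left(-32 + \left(-2\right)^{2} + 4 \left(-2\right) - -10\right) = - 62 \left(-32 + 4 - 8 + 10\right) = \left(-62\right) \left(-26\right) = 1612$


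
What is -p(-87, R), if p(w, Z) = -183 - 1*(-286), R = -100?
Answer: -103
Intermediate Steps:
p(w, Z) = 103 (p(w, Z) = -183 + 286 = 103)
-p(-87, R) = -1*103 = -103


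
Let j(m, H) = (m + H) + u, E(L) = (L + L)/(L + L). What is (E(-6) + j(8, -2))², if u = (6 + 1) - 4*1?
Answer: 100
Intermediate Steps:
E(L) = 1 (E(L) = (2*L)/((2*L)) = (2*L)*(1/(2*L)) = 1)
u = 3 (u = 7 - 4 = 3)
j(m, H) = 3 + H + m (j(m, H) = (m + H) + 3 = (H + m) + 3 = 3 + H + m)
(E(-6) + j(8, -2))² = (1 + (3 - 2 + 8))² = (1 + 9)² = 10² = 100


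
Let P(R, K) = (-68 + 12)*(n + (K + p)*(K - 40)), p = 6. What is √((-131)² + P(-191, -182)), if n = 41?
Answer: 3*I*√241463 ≈ 1474.2*I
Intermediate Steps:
P(R, K) = -2296 - 56*(-40 + K)*(6 + K) (P(R, K) = (-68 + 12)*(41 + (K + 6)*(K - 40)) = -56*(41 + (6 + K)*(-40 + K)) = -56*(41 + (-40 + K)*(6 + K)) = -2296 - 56*(-40 + K)*(6 + K))
√((-131)² + P(-191, -182)) = √((-131)² + (11144 - 56*(-182)² + 1904*(-182))) = √(17161 + (11144 - 56*33124 - 346528)) = √(17161 + (11144 - 1854944 - 346528)) = √(17161 - 2190328) = √(-2173167) = 3*I*√241463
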